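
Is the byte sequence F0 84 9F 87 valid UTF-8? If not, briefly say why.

invalid (overlong encoding)

Leading byte 0xF0 = 11110000 → 4-byte form.
Continuation bytes all match 10xxxxxx. Payload decodes to 0x47C7.
But 0x47C7 < 0x10000, the minimum for a 4-byte sequence — this is an overlong encoding.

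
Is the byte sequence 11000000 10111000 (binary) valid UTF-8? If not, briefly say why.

invalid (overlong encoding)

Leading byte 0xC0 = 11000000 → 2-byte form.
Continuation bytes all match 10xxxxxx. Payload decodes to 0x38.
But 0x38 < 0x80, the minimum for a 2-byte sequence — this is an overlong encoding.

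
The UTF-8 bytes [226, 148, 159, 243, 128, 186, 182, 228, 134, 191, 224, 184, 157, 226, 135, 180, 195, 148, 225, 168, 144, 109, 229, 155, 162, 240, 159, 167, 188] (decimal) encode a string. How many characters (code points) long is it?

Byte at offset 0: 0xE2 = 11100010 → 3-byte char (#1). Advance 3.
Byte at offset 3: 0xF3 = 11110011 → 4-byte char (#2). Advance 4.
Byte at offset 7: 0xE4 = 11100100 → 3-byte char (#3). Advance 3.
Byte at offset 10: 0xE0 = 11100000 → 3-byte char (#4). Advance 3.
Byte at offset 13: 0xE2 = 11100010 → 3-byte char (#5). Advance 3.
Byte at offset 16: 0xC3 = 11000011 → 2-byte char (#6). Advance 2.
Byte at offset 18: 0xE1 = 11100001 → 3-byte char (#7). Advance 3.
Byte at offset 21: 0x6D = 01101101 → 1-byte char (#8). Advance 1.
Byte at offset 22: 0xE5 = 11100101 → 3-byte char (#9). Advance 3.
Byte at offset 25: 0xF0 = 11110000 → 4-byte char (#10). Advance 4.
Reached end at offset 29 after 10 code points.

10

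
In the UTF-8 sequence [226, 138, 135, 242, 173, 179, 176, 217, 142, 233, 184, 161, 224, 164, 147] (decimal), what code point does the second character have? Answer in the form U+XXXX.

Offset 0: leading byte 0xE2 = 11100010 → 3-byte char #1 = E2 8A 87.
Offset 3: leading byte 0xF2 = 11110010 → 4-byte char #2 = F2 AD B3 B0.
Leading byte 0xF2 = 11110010 matches 11110xxx → 4-byte sequence.
Byte 1: 0xF2 = 11110010, payload 010 (3 bits).
Byte 2: 0xAD = 10101101 (10xxxxxx ✓), payload 101101.
Byte 3: 0xB3 = 10110011 (10xxxxxx ✓), payload 110011.
Byte 4: 0xB0 = 10110000 (10xxxxxx ✓), payload 110000.
Concatenate: 010101101110011110000 = 0xADCF0 (21 bits → U+ADCF0).

U+ADCF0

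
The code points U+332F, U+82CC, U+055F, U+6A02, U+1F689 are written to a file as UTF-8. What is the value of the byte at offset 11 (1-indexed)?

0x82

1-indexed offset 11 is 0-indexed offset 10.
U+332F → 3-byte form E3 8C AF at offsets 0–2.
U+82CC → 3-byte form E8 8B 8C at offsets 3–5.
U+055F → 2-byte form D5 9F at offsets 6–7.
U+6A02 → 3-byte form E6 A8 82 at offsets 8–10.
Offset 10 falls in char 4's range; it's byte 3 of E6 A8 82 = 0x82.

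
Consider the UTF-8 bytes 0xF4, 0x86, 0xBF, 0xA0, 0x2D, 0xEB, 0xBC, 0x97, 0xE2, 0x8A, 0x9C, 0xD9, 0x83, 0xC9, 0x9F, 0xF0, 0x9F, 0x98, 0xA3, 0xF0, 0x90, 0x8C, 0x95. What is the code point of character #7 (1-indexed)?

Offset 0: leading byte 0xF4 = 11110100 → 4-byte char #1 = F4 86 BF A0.
Offset 4: leading byte 0x2D = 00101101 → 1-byte char #2 = 2D.
Offset 5: leading byte 0xEB = 11101011 → 3-byte char #3 = EB BC 97.
Offset 8: leading byte 0xE2 = 11100010 → 3-byte char #4 = E2 8A 9C.
Offset 11: leading byte 0xD9 = 11011001 → 2-byte char #5 = D9 83.
Offset 13: leading byte 0xC9 = 11001001 → 2-byte char #6 = C9 9F.
Offset 15: leading byte 0xF0 = 11110000 → 4-byte char #7 = F0 9F 98 A3.
Leading byte 0xF0 = 11110000 matches 11110xxx → 4-byte sequence.
Byte 1: 0xF0 = 11110000, payload 000 (3 bits).
Byte 2: 0x9F = 10011111 (10xxxxxx ✓), payload 011111.
Byte 3: 0x98 = 10011000 (10xxxxxx ✓), payload 011000.
Byte 4: 0xA3 = 10100011 (10xxxxxx ✓), payload 100011.
Concatenate: 000011111011000100011 = 0x1F623 (21 bits → U+1F623).

U+1F623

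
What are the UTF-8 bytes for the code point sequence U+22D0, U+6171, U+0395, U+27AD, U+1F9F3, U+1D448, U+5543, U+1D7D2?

U+22D0: 3-byte form → E2 8B 90.
U+6171: 3-byte form → E6 85 B1.
U+0395: 2-byte form → CE 95.
U+27AD: 3-byte form → E2 9E AD.
U+1F9F3: 4-byte form → F0 9F A7 B3.
U+1D448: 4-byte form → F0 9D 91 88.
U+5543: 3-byte form → E5 95 83.
U+1D7D2: 4-byte form → F0 9D 9F 92.
Concatenated (26 bytes): E2 8B 90 E6 85 B1 CE 95 E2 9E AD F0 9F A7 B3 F0 9D 91 88 E5 95 83 F0 9D 9F 92.

E2 8B 90 E6 85 B1 CE 95 E2 9E AD F0 9F A7 B3 F0 9D 91 88 E5 95 83 F0 9D 9F 92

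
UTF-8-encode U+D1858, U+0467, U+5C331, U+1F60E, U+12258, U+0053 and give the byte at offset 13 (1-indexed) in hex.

1-indexed offset 13 is 0-indexed offset 12.
U+D1858 → 4-byte form F3 91 A1 98 at offsets 0–3.
U+0467 → 2-byte form D1 A7 at offsets 4–5.
U+5C331 → 4-byte form F1 9C 8C B1 at offsets 6–9.
U+1F60E → 4-byte form F0 9F 98 8E at offsets 10–13.
Offset 12 falls in char 4's range; it's byte 3 of F0 9F 98 8E = 0x98.

0x98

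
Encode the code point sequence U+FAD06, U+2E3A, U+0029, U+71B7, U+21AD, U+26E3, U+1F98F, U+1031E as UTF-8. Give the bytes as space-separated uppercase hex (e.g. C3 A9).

F3 BA B4 86 E2 B8 BA 29 E7 86 B7 E2 86 AD E2 9B A3 F0 9F A6 8F F0 90 8C 9E

U+FAD06: 4-byte form → F3 BA B4 86.
U+2E3A: 3-byte form → E2 B8 BA.
U+0029: 1-byte form → 29.
U+71B7: 3-byte form → E7 86 B7.
U+21AD: 3-byte form → E2 86 AD.
U+26E3: 3-byte form → E2 9B A3.
U+1F98F: 4-byte form → F0 9F A6 8F.
U+1031E: 4-byte form → F0 90 8C 9E.
Concatenated (25 bytes): F3 BA B4 86 E2 B8 BA 29 E7 86 B7 E2 86 AD E2 9B A3 F0 9F A6 8F F0 90 8C 9E.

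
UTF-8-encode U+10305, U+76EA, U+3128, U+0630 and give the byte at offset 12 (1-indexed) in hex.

1-indexed offset 12 is 0-indexed offset 11.
U+10305 → 4-byte form F0 90 8C 85 at offsets 0–3.
U+76EA → 3-byte form E7 9B AA at offsets 4–6.
U+3128 → 3-byte form E3 84 A8 at offsets 7–9.
U+0630 → 2-byte form D8 B0 at offsets 10–11.
Offset 11 falls in char 4's range; it's byte 2 of D8 B0 = 0xB0.

0xB0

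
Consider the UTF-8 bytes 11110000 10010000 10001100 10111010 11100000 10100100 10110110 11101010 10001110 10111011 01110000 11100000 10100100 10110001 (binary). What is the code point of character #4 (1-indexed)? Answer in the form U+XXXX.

Offset 0: leading byte 0xF0 = 11110000 → 4-byte char #1 = F0 90 8C BA.
Offset 4: leading byte 0xE0 = 11100000 → 3-byte char #2 = E0 A4 B6.
Offset 7: leading byte 0xEA = 11101010 → 3-byte char #3 = EA 8E BB.
Offset 10: leading byte 0x70 = 01110000 → 1-byte char #4 = 70.
Leading byte 0x70 = 01110000 matches 0xxxxxxx → 1-byte sequence.
Byte 1: 0x70 = 01110000, payload 1110000 (7 bits).
Concatenate: 1110000 = 0x70 (7 bits → U+0070).

U+0070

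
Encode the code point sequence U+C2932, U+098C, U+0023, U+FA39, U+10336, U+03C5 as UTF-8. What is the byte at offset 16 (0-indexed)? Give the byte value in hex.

0x85

U+C2932 → 4-byte form F3 82 A4 B2 at offsets 0–3.
U+098C → 3-byte form E0 A6 8C at offsets 4–6.
U+0023 → 1-byte form 23 at offsets 7–7.
U+FA39 → 3-byte form EF A8 B9 at offsets 8–10.
U+10336 → 4-byte form F0 90 8C B6 at offsets 11–14.
U+03C5 → 2-byte form CF 85 at offsets 15–16.
Offset 16 falls in char 6's range; it's byte 2 of CF 85 = 0x85.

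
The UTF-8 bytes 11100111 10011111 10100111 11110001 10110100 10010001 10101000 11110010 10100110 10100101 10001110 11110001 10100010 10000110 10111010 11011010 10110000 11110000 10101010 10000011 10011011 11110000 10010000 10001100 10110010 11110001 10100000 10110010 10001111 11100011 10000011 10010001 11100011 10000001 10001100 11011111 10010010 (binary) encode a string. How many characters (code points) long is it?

Byte at offset 0: 0xE7 = 11100111 → 3-byte char (#1). Advance 3.
Byte at offset 3: 0xF1 = 11110001 → 4-byte char (#2). Advance 4.
Byte at offset 7: 0xF2 = 11110010 → 4-byte char (#3). Advance 4.
Byte at offset 11: 0xF1 = 11110001 → 4-byte char (#4). Advance 4.
Byte at offset 15: 0xDA = 11011010 → 2-byte char (#5). Advance 2.
Byte at offset 17: 0xF0 = 11110000 → 4-byte char (#6). Advance 4.
Byte at offset 21: 0xF0 = 11110000 → 4-byte char (#7). Advance 4.
Byte at offset 25: 0xF1 = 11110001 → 4-byte char (#8). Advance 4.
Byte at offset 29: 0xE3 = 11100011 → 3-byte char (#9). Advance 3.
Byte at offset 32: 0xE3 = 11100011 → 3-byte char (#10). Advance 3.
Byte at offset 35: 0xDF = 11011111 → 2-byte char (#11). Advance 2.
Reached end at offset 37 after 11 code points.

11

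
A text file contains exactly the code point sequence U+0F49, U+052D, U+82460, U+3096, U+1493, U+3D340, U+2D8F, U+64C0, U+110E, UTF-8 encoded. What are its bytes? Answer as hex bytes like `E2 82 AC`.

U+0F49: 3-byte form → E0 BD 89.
U+052D: 2-byte form → D4 AD.
U+82460: 4-byte form → F2 82 91 A0.
U+3096: 3-byte form → E3 82 96.
U+1493: 3-byte form → E1 92 93.
U+3D340: 4-byte form → F0 BD 8D 80.
U+2D8F: 3-byte form → E2 B6 8F.
U+64C0: 3-byte form → E6 93 80.
U+110E: 3-byte form → E1 84 8E.
Concatenated (28 bytes): E0 BD 89 D4 AD F2 82 91 A0 E3 82 96 E1 92 93 F0 BD 8D 80 E2 B6 8F E6 93 80 E1 84 8E.

E0 BD 89 D4 AD F2 82 91 A0 E3 82 96 E1 92 93 F0 BD 8D 80 E2 B6 8F E6 93 80 E1 84 8E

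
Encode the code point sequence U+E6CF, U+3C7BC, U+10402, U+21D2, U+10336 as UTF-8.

U+E6CF: 3-byte form → EE 9B 8F.
U+3C7BC: 4-byte form → F0 BC 9E BC.
U+10402: 4-byte form → F0 90 90 82.
U+21D2: 3-byte form → E2 87 92.
U+10336: 4-byte form → F0 90 8C B6.
Concatenated (18 bytes): EE 9B 8F F0 BC 9E BC F0 90 90 82 E2 87 92 F0 90 8C B6.

EE 9B 8F F0 BC 9E BC F0 90 90 82 E2 87 92 F0 90 8C B6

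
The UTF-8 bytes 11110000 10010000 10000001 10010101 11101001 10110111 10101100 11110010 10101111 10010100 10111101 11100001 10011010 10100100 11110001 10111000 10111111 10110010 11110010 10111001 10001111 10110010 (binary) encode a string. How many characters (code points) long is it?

Byte at offset 0: 0xF0 = 11110000 → 4-byte char (#1). Advance 4.
Byte at offset 4: 0xE9 = 11101001 → 3-byte char (#2). Advance 3.
Byte at offset 7: 0xF2 = 11110010 → 4-byte char (#3). Advance 4.
Byte at offset 11: 0xE1 = 11100001 → 3-byte char (#4). Advance 3.
Byte at offset 14: 0xF1 = 11110001 → 4-byte char (#5). Advance 4.
Byte at offset 18: 0xF2 = 11110010 → 4-byte char (#6). Advance 4.
Reached end at offset 22 after 6 code points.

6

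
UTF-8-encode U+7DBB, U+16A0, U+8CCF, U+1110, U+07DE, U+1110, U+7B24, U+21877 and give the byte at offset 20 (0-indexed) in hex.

0xF0

U+7DBB → 3-byte form E7 B6 BB at offsets 0–2.
U+16A0 → 3-byte form E1 9A A0 at offsets 3–5.
U+8CCF → 3-byte form E8 B3 8F at offsets 6–8.
U+1110 → 3-byte form E1 84 90 at offsets 9–11.
U+07DE → 2-byte form DF 9E at offsets 12–13.
U+1110 → 3-byte form E1 84 90 at offsets 14–16.
U+7B24 → 3-byte form E7 AC A4 at offsets 17–19.
U+21877 → 4-byte form F0 A1 A1 B7 at offsets 20–23.
Offset 20 falls in char 8's range; it's byte 1 of F0 A1 A1 B7 = 0xF0.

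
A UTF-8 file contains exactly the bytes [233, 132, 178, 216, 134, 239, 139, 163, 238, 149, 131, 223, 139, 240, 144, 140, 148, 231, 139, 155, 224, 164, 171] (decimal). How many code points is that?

Byte at offset 0: 0xE9 = 11101001 → 3-byte char (#1). Advance 3.
Byte at offset 3: 0xD8 = 11011000 → 2-byte char (#2). Advance 2.
Byte at offset 5: 0xEF = 11101111 → 3-byte char (#3). Advance 3.
Byte at offset 8: 0xEE = 11101110 → 3-byte char (#4). Advance 3.
Byte at offset 11: 0xDF = 11011111 → 2-byte char (#5). Advance 2.
Byte at offset 13: 0xF0 = 11110000 → 4-byte char (#6). Advance 4.
Byte at offset 17: 0xE7 = 11100111 → 3-byte char (#7). Advance 3.
Byte at offset 20: 0xE0 = 11100000 → 3-byte char (#8). Advance 3.
Reached end at offset 23 after 8 code points.

8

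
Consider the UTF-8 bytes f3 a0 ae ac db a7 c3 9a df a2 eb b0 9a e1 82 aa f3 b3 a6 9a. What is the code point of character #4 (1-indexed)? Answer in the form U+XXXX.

Offset 0: leading byte 0xF3 = 11110011 → 4-byte char #1 = F3 A0 AE AC.
Offset 4: leading byte 0xDB = 11011011 → 2-byte char #2 = DB A7.
Offset 6: leading byte 0xC3 = 11000011 → 2-byte char #3 = C3 9A.
Offset 8: leading byte 0xDF = 11011111 → 2-byte char #4 = DF A2.
Leading byte 0xDF = 11011111 matches 110xxxxx → 2-byte sequence.
Byte 1: 0xDF = 11011111, payload 11111 (5 bits).
Byte 2: 0xA2 = 10100010 (10xxxxxx ✓), payload 100010.
Concatenate: 11111100010 = 0x7E2 (11 bits → U+07E2).

U+07E2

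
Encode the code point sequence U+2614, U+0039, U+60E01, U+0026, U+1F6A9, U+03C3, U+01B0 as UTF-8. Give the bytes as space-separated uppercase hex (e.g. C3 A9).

E2 98 94 39 F1 A0 B8 81 26 F0 9F 9A A9 CF 83 C6 B0

U+2614: 3-byte form → E2 98 94.
U+0039: 1-byte form → 39.
U+60E01: 4-byte form → F1 A0 B8 81.
U+0026: 1-byte form → 26.
U+1F6A9: 4-byte form → F0 9F 9A A9.
U+03C3: 2-byte form → CF 83.
U+01B0: 2-byte form → C6 B0.
Concatenated (17 bytes): E2 98 94 39 F1 A0 B8 81 26 F0 9F 9A A9 CF 83 C6 B0.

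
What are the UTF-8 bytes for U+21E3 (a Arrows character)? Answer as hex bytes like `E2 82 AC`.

E2 87 A3

U+21E3 = 0x21E3 = 8675 decimal. In range U+0800–U+FFFF → 3-byte form: 1110xxxx 10xxxxxx 10xxxxxx.
Binary (16 bits): 0010000111100011.
Split 4+6+6: 0010 | 000111 | 100011.
Byte 1: 11100010 = 0xE2.
Byte 2: 10000111 = 0x87.
Byte 3: 10100011 = 0xA3.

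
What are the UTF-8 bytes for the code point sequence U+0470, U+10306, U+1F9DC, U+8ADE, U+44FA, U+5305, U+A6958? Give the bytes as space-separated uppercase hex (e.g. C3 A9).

U+0470: 2-byte form → D1 B0.
U+10306: 4-byte form → F0 90 8C 86.
U+1F9DC: 4-byte form → F0 9F A7 9C.
U+8ADE: 3-byte form → E8 AB 9E.
U+44FA: 3-byte form → E4 93 BA.
U+5305: 3-byte form → E5 8C 85.
U+A6958: 4-byte form → F2 A6 A5 98.
Concatenated (23 bytes): D1 B0 F0 90 8C 86 F0 9F A7 9C E8 AB 9E E4 93 BA E5 8C 85 F2 A6 A5 98.

D1 B0 F0 90 8C 86 F0 9F A7 9C E8 AB 9E E4 93 BA E5 8C 85 F2 A6 A5 98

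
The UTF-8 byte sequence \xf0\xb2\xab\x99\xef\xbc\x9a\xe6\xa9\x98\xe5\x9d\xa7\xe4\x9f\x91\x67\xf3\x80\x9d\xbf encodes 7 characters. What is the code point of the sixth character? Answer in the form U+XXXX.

U+0067

Offset 0: leading byte 0xF0 = 11110000 → 4-byte char #1 = F0 B2 AB 99.
Offset 4: leading byte 0xEF = 11101111 → 3-byte char #2 = EF BC 9A.
Offset 7: leading byte 0xE6 = 11100110 → 3-byte char #3 = E6 A9 98.
Offset 10: leading byte 0xE5 = 11100101 → 3-byte char #4 = E5 9D A7.
Offset 13: leading byte 0xE4 = 11100100 → 3-byte char #5 = E4 9F 91.
Offset 16: leading byte 0x67 = 01100111 → 1-byte char #6 = 67.
Leading byte 0x67 = 01100111 matches 0xxxxxxx → 1-byte sequence.
Byte 1: 0x67 = 01100111, payload 1100111 (7 bits).
Concatenate: 1100111 = 0x67 (7 bits → U+0067).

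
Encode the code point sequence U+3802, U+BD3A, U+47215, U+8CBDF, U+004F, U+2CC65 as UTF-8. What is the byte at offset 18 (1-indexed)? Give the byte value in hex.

0xB1

1-indexed offset 18 is 0-indexed offset 17.
U+3802 → 3-byte form E3 A0 82 at offsets 0–2.
U+BD3A → 3-byte form EB B4 BA at offsets 3–5.
U+47215 → 4-byte form F1 87 88 95 at offsets 6–9.
U+8CBDF → 4-byte form F2 8C AF 9F at offsets 10–13.
U+004F → 1-byte form 4F at offsets 14–14.
U+2CC65 → 4-byte form F0 AC B1 A5 at offsets 15–18.
Offset 17 falls in char 6's range; it's byte 3 of F0 AC B1 A5 = 0xB1.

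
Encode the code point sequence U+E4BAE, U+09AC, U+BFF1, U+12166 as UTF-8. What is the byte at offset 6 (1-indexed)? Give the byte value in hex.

1-indexed offset 6 is 0-indexed offset 5.
U+E4BAE → 4-byte form F3 A4 AE AE at offsets 0–3.
U+09AC → 3-byte form E0 A6 AC at offsets 4–6.
Offset 5 falls in char 2's range; it's byte 2 of E0 A6 AC = 0xA6.

0xA6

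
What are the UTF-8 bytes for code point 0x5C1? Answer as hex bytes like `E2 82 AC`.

D7 81

U+05C1 = 0x5C1 = 1473 decimal. In range U+0080–U+07FF → 2-byte form: 110xxxxx 10xxxxxx.
Binary (11 bits): 10111000001.
Split 5+6: 10111 | 000001.
Byte 1: 11010111 = 0xD7.
Byte 2: 10000001 = 0x81.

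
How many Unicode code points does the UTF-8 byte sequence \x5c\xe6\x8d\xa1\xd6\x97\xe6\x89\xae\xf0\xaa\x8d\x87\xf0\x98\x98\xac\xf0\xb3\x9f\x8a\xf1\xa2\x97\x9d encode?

8

Byte at offset 0: 0x5C = 01011100 → 1-byte char (#1). Advance 1.
Byte at offset 1: 0xE6 = 11100110 → 3-byte char (#2). Advance 3.
Byte at offset 4: 0xD6 = 11010110 → 2-byte char (#3). Advance 2.
Byte at offset 6: 0xE6 = 11100110 → 3-byte char (#4). Advance 3.
Byte at offset 9: 0xF0 = 11110000 → 4-byte char (#5). Advance 4.
Byte at offset 13: 0xF0 = 11110000 → 4-byte char (#6). Advance 4.
Byte at offset 17: 0xF0 = 11110000 → 4-byte char (#7). Advance 4.
Byte at offset 21: 0xF1 = 11110001 → 4-byte char (#8). Advance 4.
Reached end at offset 25 after 8 code points.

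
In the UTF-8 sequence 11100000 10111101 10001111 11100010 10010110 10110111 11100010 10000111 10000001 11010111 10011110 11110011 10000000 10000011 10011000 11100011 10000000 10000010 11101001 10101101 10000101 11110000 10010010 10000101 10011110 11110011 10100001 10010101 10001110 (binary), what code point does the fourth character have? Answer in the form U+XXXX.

Offset 0: leading byte 0xE0 = 11100000 → 3-byte char #1 = E0 BD 8F.
Offset 3: leading byte 0xE2 = 11100010 → 3-byte char #2 = E2 96 B7.
Offset 6: leading byte 0xE2 = 11100010 → 3-byte char #3 = E2 87 81.
Offset 9: leading byte 0xD7 = 11010111 → 2-byte char #4 = D7 9E.
Leading byte 0xD7 = 11010111 matches 110xxxxx → 2-byte sequence.
Byte 1: 0xD7 = 11010111, payload 10111 (5 bits).
Byte 2: 0x9E = 10011110 (10xxxxxx ✓), payload 011110.
Concatenate: 10111011110 = 0x5DE (11 bits → U+05DE).

U+05DE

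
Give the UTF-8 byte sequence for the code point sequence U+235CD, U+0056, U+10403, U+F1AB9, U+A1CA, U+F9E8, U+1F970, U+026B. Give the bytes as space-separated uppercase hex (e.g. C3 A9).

U+235CD: 4-byte form → F0 A3 97 8D.
U+0056: 1-byte form → 56.
U+10403: 4-byte form → F0 90 90 83.
U+F1AB9: 4-byte form → F3 B1 AA B9.
U+A1CA: 3-byte form → EA 87 8A.
U+F9E8: 3-byte form → EF A7 A8.
U+1F970: 4-byte form → F0 9F A5 B0.
U+026B: 2-byte form → C9 AB.
Concatenated (25 bytes): F0 A3 97 8D 56 F0 90 90 83 F3 B1 AA B9 EA 87 8A EF A7 A8 F0 9F A5 B0 C9 AB.

F0 A3 97 8D 56 F0 90 90 83 F3 B1 AA B9 EA 87 8A EF A7 A8 F0 9F A5 B0 C9 AB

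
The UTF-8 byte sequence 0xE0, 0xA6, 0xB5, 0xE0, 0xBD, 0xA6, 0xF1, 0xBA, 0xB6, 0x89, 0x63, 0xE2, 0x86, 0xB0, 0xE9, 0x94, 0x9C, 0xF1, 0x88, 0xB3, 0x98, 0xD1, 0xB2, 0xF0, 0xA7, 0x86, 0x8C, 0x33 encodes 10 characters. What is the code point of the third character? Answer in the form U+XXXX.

Offset 0: leading byte 0xE0 = 11100000 → 3-byte char #1 = E0 A6 B5.
Offset 3: leading byte 0xE0 = 11100000 → 3-byte char #2 = E0 BD A6.
Offset 6: leading byte 0xF1 = 11110001 → 4-byte char #3 = F1 BA B6 89.
Leading byte 0xF1 = 11110001 matches 11110xxx → 4-byte sequence.
Byte 1: 0xF1 = 11110001, payload 001 (3 bits).
Byte 2: 0xBA = 10111010 (10xxxxxx ✓), payload 111010.
Byte 3: 0xB6 = 10110110 (10xxxxxx ✓), payload 110110.
Byte 4: 0x89 = 10001001 (10xxxxxx ✓), payload 001001.
Concatenate: 001111010110110001001 = 0x7AD89 (21 bits → U+7AD89).

U+7AD89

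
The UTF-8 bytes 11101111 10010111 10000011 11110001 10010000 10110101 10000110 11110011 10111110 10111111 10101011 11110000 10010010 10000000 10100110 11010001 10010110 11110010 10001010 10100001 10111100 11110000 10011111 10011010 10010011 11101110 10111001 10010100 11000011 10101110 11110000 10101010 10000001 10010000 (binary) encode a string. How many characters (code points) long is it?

Byte at offset 0: 0xEF = 11101111 → 3-byte char (#1). Advance 3.
Byte at offset 3: 0xF1 = 11110001 → 4-byte char (#2). Advance 4.
Byte at offset 7: 0xF3 = 11110011 → 4-byte char (#3). Advance 4.
Byte at offset 11: 0xF0 = 11110000 → 4-byte char (#4). Advance 4.
Byte at offset 15: 0xD1 = 11010001 → 2-byte char (#5). Advance 2.
Byte at offset 17: 0xF2 = 11110010 → 4-byte char (#6). Advance 4.
Byte at offset 21: 0xF0 = 11110000 → 4-byte char (#7). Advance 4.
Byte at offset 25: 0xEE = 11101110 → 3-byte char (#8). Advance 3.
Byte at offset 28: 0xC3 = 11000011 → 2-byte char (#9). Advance 2.
Byte at offset 30: 0xF0 = 11110000 → 4-byte char (#10). Advance 4.
Reached end at offset 34 after 10 code points.

10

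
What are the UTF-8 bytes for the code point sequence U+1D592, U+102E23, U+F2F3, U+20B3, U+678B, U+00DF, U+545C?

U+1D592: 4-byte form → F0 9D 96 92.
U+102E23: 4-byte form → F4 82 B8 A3.
U+F2F3: 3-byte form → EF 8B B3.
U+20B3: 3-byte form → E2 82 B3.
U+678B: 3-byte form → E6 9E 8B.
U+00DF: 2-byte form → C3 9F.
U+545C: 3-byte form → E5 91 9C.
Concatenated (22 bytes): F0 9D 96 92 F4 82 B8 A3 EF 8B B3 E2 82 B3 E6 9E 8B C3 9F E5 91 9C.

F0 9D 96 92 F4 82 B8 A3 EF 8B B3 E2 82 B3 E6 9E 8B C3 9F E5 91 9C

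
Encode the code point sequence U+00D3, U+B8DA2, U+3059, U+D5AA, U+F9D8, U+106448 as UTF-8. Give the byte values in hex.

U+00D3: 2-byte form → C3 93.
U+B8DA2: 4-byte form → F2 B8 B6 A2.
U+3059: 3-byte form → E3 81 99.
U+D5AA: 3-byte form → ED 96 AA.
U+F9D8: 3-byte form → EF A7 98.
U+106448: 4-byte form → F4 86 91 88.
Concatenated (19 bytes): C3 93 F2 B8 B6 A2 E3 81 99 ED 96 AA EF A7 98 F4 86 91 88.

C3 93 F2 B8 B6 A2 E3 81 99 ED 96 AA EF A7 98 F4 86 91 88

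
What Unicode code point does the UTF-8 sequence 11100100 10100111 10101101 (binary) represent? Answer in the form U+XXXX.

Leading byte 0xE4 = 11100100 matches 1110xxxx → 3-byte sequence.
Byte 1: 0xE4 = 11100100, payload 0100 (4 bits).
Byte 2: 0xA7 = 10100111 (10xxxxxx ✓), payload 100111.
Byte 3: 0xAD = 10101101 (10xxxxxx ✓), payload 101101.
Concatenate: 0100100111101101 = 0x49ED (16 bits → U+49ED).

U+49ED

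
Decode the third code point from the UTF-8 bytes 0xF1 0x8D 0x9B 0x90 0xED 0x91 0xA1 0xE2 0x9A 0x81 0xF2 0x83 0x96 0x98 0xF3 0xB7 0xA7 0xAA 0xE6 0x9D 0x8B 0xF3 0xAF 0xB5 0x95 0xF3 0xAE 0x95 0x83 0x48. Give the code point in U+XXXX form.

Offset 0: leading byte 0xF1 = 11110001 → 4-byte char #1 = F1 8D 9B 90.
Offset 4: leading byte 0xED = 11101101 → 3-byte char #2 = ED 91 A1.
Offset 7: leading byte 0xE2 = 11100010 → 3-byte char #3 = E2 9A 81.
Leading byte 0xE2 = 11100010 matches 1110xxxx → 3-byte sequence.
Byte 1: 0xE2 = 11100010, payload 0010 (4 bits).
Byte 2: 0x9A = 10011010 (10xxxxxx ✓), payload 011010.
Byte 3: 0x81 = 10000001 (10xxxxxx ✓), payload 000001.
Concatenate: 0010011010000001 = 0x2681 (16 bits → U+2681).

U+2681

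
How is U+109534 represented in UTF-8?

U+109534 = 0x109534 = 1086772 decimal. In range U+10000–U+10FFFF → 4-byte form: 11110xxx 10xxxxxx 10xxxxxx 10xxxxxx.
Binary (21 bits): 100001001010100110100.
Split 3+6+6+6: 100 | 001001 | 010100 | 110100.
Byte 1: 11110100 = 0xF4.
Byte 2: 10001001 = 0x89.
Byte 3: 10010100 = 0x94.
Byte 4: 10110100 = 0xB4.

F4 89 94 B4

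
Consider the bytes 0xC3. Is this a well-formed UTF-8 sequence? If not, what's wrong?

Leading byte 0xC3 = 11000011 → 2-byte form, but only 1 byte is present.

invalid (sequence truncated)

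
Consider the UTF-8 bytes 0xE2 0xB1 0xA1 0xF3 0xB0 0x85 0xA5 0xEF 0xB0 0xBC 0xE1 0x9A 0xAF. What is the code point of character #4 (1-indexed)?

U+16AF

Offset 0: leading byte 0xE2 = 11100010 → 3-byte char #1 = E2 B1 A1.
Offset 3: leading byte 0xF3 = 11110011 → 4-byte char #2 = F3 B0 85 A5.
Offset 7: leading byte 0xEF = 11101111 → 3-byte char #3 = EF B0 BC.
Offset 10: leading byte 0xE1 = 11100001 → 3-byte char #4 = E1 9A AF.
Leading byte 0xE1 = 11100001 matches 1110xxxx → 3-byte sequence.
Byte 1: 0xE1 = 11100001, payload 0001 (4 bits).
Byte 2: 0x9A = 10011010 (10xxxxxx ✓), payload 011010.
Byte 3: 0xAF = 10101111 (10xxxxxx ✓), payload 101111.
Concatenate: 0001011010101111 = 0x16AF (16 bits → U+16AF).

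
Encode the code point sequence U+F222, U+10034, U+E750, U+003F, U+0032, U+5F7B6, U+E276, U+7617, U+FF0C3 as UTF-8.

EF 88 A2 F0 90 80 B4 EE 9D 90 3F 32 F1 9F 9E B6 EE 89 B6 E7 98 97 F3 BF 83 83

U+F222: 3-byte form → EF 88 A2.
U+10034: 4-byte form → F0 90 80 B4.
U+E750: 3-byte form → EE 9D 90.
U+003F: 1-byte form → 3F.
U+0032: 1-byte form → 32.
U+5F7B6: 4-byte form → F1 9F 9E B6.
U+E276: 3-byte form → EE 89 B6.
U+7617: 3-byte form → E7 98 97.
U+FF0C3: 4-byte form → F3 BF 83 83.
Concatenated (26 bytes): EF 88 A2 F0 90 80 B4 EE 9D 90 3F 32 F1 9F 9E B6 EE 89 B6 E7 98 97 F3 BF 83 83.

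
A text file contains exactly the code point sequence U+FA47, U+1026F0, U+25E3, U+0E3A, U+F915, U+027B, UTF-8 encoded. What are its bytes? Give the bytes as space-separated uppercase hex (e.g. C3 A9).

U+FA47: 3-byte form → EF A9 87.
U+1026F0: 4-byte form → F4 82 9B B0.
U+25E3: 3-byte form → E2 97 A3.
U+0E3A: 3-byte form → E0 B8 BA.
U+F915: 3-byte form → EF A4 95.
U+027B: 2-byte form → C9 BB.
Concatenated (18 bytes): EF A9 87 F4 82 9B B0 E2 97 A3 E0 B8 BA EF A4 95 C9 BB.

EF A9 87 F4 82 9B B0 E2 97 A3 E0 B8 BA EF A4 95 C9 BB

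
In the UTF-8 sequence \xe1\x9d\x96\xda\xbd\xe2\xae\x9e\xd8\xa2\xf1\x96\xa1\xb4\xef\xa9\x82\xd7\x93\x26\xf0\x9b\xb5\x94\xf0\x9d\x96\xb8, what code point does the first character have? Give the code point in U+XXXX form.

Offset 0: leading byte 0xE1 = 11100001 → 3-byte char #1 = E1 9D 96.
Leading byte 0xE1 = 11100001 matches 1110xxxx → 3-byte sequence.
Byte 1: 0xE1 = 11100001, payload 0001 (4 bits).
Byte 2: 0x9D = 10011101 (10xxxxxx ✓), payload 011101.
Byte 3: 0x96 = 10010110 (10xxxxxx ✓), payload 010110.
Concatenate: 0001011101010110 = 0x1756 (16 bits → U+1756).

U+1756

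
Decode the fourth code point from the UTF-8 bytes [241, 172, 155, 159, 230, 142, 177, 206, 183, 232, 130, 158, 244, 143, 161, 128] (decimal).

Offset 0: leading byte 0xF1 = 11110001 → 4-byte char #1 = F1 AC 9B 9F.
Offset 4: leading byte 0xE6 = 11100110 → 3-byte char #2 = E6 8E B1.
Offset 7: leading byte 0xCE = 11001110 → 2-byte char #3 = CE B7.
Offset 9: leading byte 0xE8 = 11101000 → 3-byte char #4 = E8 82 9E.
Leading byte 0xE8 = 11101000 matches 1110xxxx → 3-byte sequence.
Byte 1: 0xE8 = 11101000, payload 1000 (4 bits).
Byte 2: 0x82 = 10000010 (10xxxxxx ✓), payload 000010.
Byte 3: 0x9E = 10011110 (10xxxxxx ✓), payload 011110.
Concatenate: 1000000010011110 = 0x809E (16 bits → U+809E).

U+809E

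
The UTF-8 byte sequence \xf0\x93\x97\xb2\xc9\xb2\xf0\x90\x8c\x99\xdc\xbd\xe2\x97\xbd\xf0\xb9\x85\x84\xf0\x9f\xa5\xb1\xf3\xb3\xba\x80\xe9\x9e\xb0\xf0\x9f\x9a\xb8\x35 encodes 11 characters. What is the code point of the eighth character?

U+F3E80

Offset 0: leading byte 0xF0 = 11110000 → 4-byte char #1 = F0 93 97 B2.
Offset 4: leading byte 0xC9 = 11001001 → 2-byte char #2 = C9 B2.
Offset 6: leading byte 0xF0 = 11110000 → 4-byte char #3 = F0 90 8C 99.
Offset 10: leading byte 0xDC = 11011100 → 2-byte char #4 = DC BD.
Offset 12: leading byte 0xE2 = 11100010 → 3-byte char #5 = E2 97 BD.
Offset 15: leading byte 0xF0 = 11110000 → 4-byte char #6 = F0 B9 85 84.
Offset 19: leading byte 0xF0 = 11110000 → 4-byte char #7 = F0 9F A5 B1.
Offset 23: leading byte 0xF3 = 11110011 → 4-byte char #8 = F3 B3 BA 80.
Leading byte 0xF3 = 11110011 matches 11110xxx → 4-byte sequence.
Byte 1: 0xF3 = 11110011, payload 011 (3 bits).
Byte 2: 0xB3 = 10110011 (10xxxxxx ✓), payload 110011.
Byte 3: 0xBA = 10111010 (10xxxxxx ✓), payload 111010.
Byte 4: 0x80 = 10000000 (10xxxxxx ✓), payload 000000.
Concatenate: 011110011111010000000 = 0xF3E80 (21 bits → U+F3E80).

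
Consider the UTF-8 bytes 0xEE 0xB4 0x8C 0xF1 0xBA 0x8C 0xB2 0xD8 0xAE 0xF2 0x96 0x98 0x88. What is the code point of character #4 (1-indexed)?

U+96608

Offset 0: leading byte 0xEE = 11101110 → 3-byte char #1 = EE B4 8C.
Offset 3: leading byte 0xF1 = 11110001 → 4-byte char #2 = F1 BA 8C B2.
Offset 7: leading byte 0xD8 = 11011000 → 2-byte char #3 = D8 AE.
Offset 9: leading byte 0xF2 = 11110010 → 4-byte char #4 = F2 96 98 88.
Leading byte 0xF2 = 11110010 matches 11110xxx → 4-byte sequence.
Byte 1: 0xF2 = 11110010, payload 010 (3 bits).
Byte 2: 0x96 = 10010110 (10xxxxxx ✓), payload 010110.
Byte 3: 0x98 = 10011000 (10xxxxxx ✓), payload 011000.
Byte 4: 0x88 = 10001000 (10xxxxxx ✓), payload 001000.
Concatenate: 010010110011000001000 = 0x96608 (21 bits → U+96608).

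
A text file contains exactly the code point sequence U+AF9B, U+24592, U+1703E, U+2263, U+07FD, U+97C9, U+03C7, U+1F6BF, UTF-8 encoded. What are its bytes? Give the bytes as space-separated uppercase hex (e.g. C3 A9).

EA BE 9B F0 A4 96 92 F0 97 80 BE E2 89 A3 DF BD E9 9F 89 CF 87 F0 9F 9A BF

U+AF9B: 3-byte form → EA BE 9B.
U+24592: 4-byte form → F0 A4 96 92.
U+1703E: 4-byte form → F0 97 80 BE.
U+2263: 3-byte form → E2 89 A3.
U+07FD: 2-byte form → DF BD.
U+97C9: 3-byte form → E9 9F 89.
U+03C7: 2-byte form → CF 87.
U+1F6BF: 4-byte form → F0 9F 9A BF.
Concatenated (25 bytes): EA BE 9B F0 A4 96 92 F0 97 80 BE E2 89 A3 DF BD E9 9F 89 CF 87 F0 9F 9A BF.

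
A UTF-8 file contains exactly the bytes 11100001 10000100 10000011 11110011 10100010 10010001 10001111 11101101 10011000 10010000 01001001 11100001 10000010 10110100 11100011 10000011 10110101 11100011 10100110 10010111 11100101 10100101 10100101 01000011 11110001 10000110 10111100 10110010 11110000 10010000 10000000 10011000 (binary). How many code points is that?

Byte at offset 0: 0xE1 = 11100001 → 3-byte char (#1). Advance 3.
Byte at offset 3: 0xF3 = 11110011 → 4-byte char (#2). Advance 4.
Byte at offset 7: 0xED = 11101101 → 3-byte char (#3). Advance 3.
Byte at offset 10: 0x49 = 01001001 → 1-byte char (#4). Advance 1.
Byte at offset 11: 0xE1 = 11100001 → 3-byte char (#5). Advance 3.
Byte at offset 14: 0xE3 = 11100011 → 3-byte char (#6). Advance 3.
Byte at offset 17: 0xE3 = 11100011 → 3-byte char (#7). Advance 3.
Byte at offset 20: 0xE5 = 11100101 → 3-byte char (#8). Advance 3.
Byte at offset 23: 0x43 = 01000011 → 1-byte char (#9). Advance 1.
Byte at offset 24: 0xF1 = 11110001 → 4-byte char (#10). Advance 4.
Byte at offset 28: 0xF0 = 11110000 → 4-byte char (#11). Advance 4.
Reached end at offset 32 after 11 code points.

11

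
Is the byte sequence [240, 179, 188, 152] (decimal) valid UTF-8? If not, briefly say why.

valid

Leading byte 0xF0 = 11110000 → 4-byte form.
Continuation bytes 0xB3=10110011, 0xBC=10111100, 0x98=10011000 all match 10xxxxxx.
Decoded value 0x33F18 is ≥ 0x10000 (shortest form) and not a surrogate.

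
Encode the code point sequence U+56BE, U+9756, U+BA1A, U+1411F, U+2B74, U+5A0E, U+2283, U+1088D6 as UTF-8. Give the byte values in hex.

U+56BE: 3-byte form → E5 9A BE.
U+9756: 3-byte form → E9 9D 96.
U+BA1A: 3-byte form → EB A8 9A.
U+1411F: 4-byte form → F0 94 84 9F.
U+2B74: 3-byte form → E2 AD B4.
U+5A0E: 3-byte form → E5 A8 8E.
U+2283: 3-byte form → E2 8A 83.
U+1088D6: 4-byte form → F4 88 A3 96.
Concatenated (26 bytes): E5 9A BE E9 9D 96 EB A8 9A F0 94 84 9F E2 AD B4 E5 A8 8E E2 8A 83 F4 88 A3 96.

E5 9A BE E9 9D 96 EB A8 9A F0 94 84 9F E2 AD B4 E5 A8 8E E2 8A 83 F4 88 A3 96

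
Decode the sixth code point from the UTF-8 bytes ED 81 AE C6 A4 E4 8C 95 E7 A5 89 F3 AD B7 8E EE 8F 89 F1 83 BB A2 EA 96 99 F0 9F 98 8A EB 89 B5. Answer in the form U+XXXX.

U+E3C9

Offset 0: leading byte 0xED = 11101101 → 3-byte char #1 = ED 81 AE.
Offset 3: leading byte 0xC6 = 11000110 → 2-byte char #2 = C6 A4.
Offset 5: leading byte 0xE4 = 11100100 → 3-byte char #3 = E4 8C 95.
Offset 8: leading byte 0xE7 = 11100111 → 3-byte char #4 = E7 A5 89.
Offset 11: leading byte 0xF3 = 11110011 → 4-byte char #5 = F3 AD B7 8E.
Offset 15: leading byte 0xEE = 11101110 → 3-byte char #6 = EE 8F 89.
Leading byte 0xEE = 11101110 matches 1110xxxx → 3-byte sequence.
Byte 1: 0xEE = 11101110, payload 1110 (4 bits).
Byte 2: 0x8F = 10001111 (10xxxxxx ✓), payload 001111.
Byte 3: 0x89 = 10001001 (10xxxxxx ✓), payload 001001.
Concatenate: 1110001111001001 = 0xE3C9 (16 bits → U+E3C9).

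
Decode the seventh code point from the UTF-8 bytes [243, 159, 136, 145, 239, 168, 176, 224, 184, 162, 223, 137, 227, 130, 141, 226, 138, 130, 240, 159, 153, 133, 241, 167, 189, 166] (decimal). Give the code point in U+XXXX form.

U+1F645

Offset 0: leading byte 0xF3 = 11110011 → 4-byte char #1 = F3 9F 88 91.
Offset 4: leading byte 0xEF = 11101111 → 3-byte char #2 = EF A8 B0.
Offset 7: leading byte 0xE0 = 11100000 → 3-byte char #3 = E0 B8 A2.
Offset 10: leading byte 0xDF = 11011111 → 2-byte char #4 = DF 89.
Offset 12: leading byte 0xE3 = 11100011 → 3-byte char #5 = E3 82 8D.
Offset 15: leading byte 0xE2 = 11100010 → 3-byte char #6 = E2 8A 82.
Offset 18: leading byte 0xF0 = 11110000 → 4-byte char #7 = F0 9F 99 85.
Leading byte 0xF0 = 11110000 matches 11110xxx → 4-byte sequence.
Byte 1: 0xF0 = 11110000, payload 000 (3 bits).
Byte 2: 0x9F = 10011111 (10xxxxxx ✓), payload 011111.
Byte 3: 0x99 = 10011001 (10xxxxxx ✓), payload 011001.
Byte 4: 0x85 = 10000101 (10xxxxxx ✓), payload 000101.
Concatenate: 000011111011001000101 = 0x1F645 (21 bits → U+1F645).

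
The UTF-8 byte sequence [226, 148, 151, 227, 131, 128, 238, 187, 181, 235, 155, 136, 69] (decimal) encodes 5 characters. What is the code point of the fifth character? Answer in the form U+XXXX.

Offset 0: leading byte 0xE2 = 11100010 → 3-byte char #1 = E2 94 97.
Offset 3: leading byte 0xE3 = 11100011 → 3-byte char #2 = E3 83 80.
Offset 6: leading byte 0xEE = 11101110 → 3-byte char #3 = EE BB B5.
Offset 9: leading byte 0xEB = 11101011 → 3-byte char #4 = EB 9B 88.
Offset 12: leading byte 0x45 = 01000101 → 1-byte char #5 = 45.
Leading byte 0x45 = 01000101 matches 0xxxxxxx → 1-byte sequence.
Byte 1: 0x45 = 01000101, payload 1000101 (7 bits).
Concatenate: 1000101 = 0x45 (7 bits → U+0045).

U+0045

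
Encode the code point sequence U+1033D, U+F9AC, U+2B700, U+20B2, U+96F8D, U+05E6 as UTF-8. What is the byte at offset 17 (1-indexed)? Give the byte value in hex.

1-indexed offset 17 is 0-indexed offset 16.
U+1033D → 4-byte form F0 90 8C BD at offsets 0–3.
U+F9AC → 3-byte form EF A6 AC at offsets 4–6.
U+2B700 → 4-byte form F0 AB 9C 80 at offsets 7–10.
U+20B2 → 3-byte form E2 82 B2 at offsets 11–13.
U+96F8D → 4-byte form F2 96 BE 8D at offsets 14–17.
Offset 16 falls in char 5's range; it's byte 3 of F2 96 BE 8D = 0xBE.

0xBE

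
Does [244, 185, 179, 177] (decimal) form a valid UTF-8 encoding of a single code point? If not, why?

invalid (encodes a value above U+10FFFF)

Leading byte 0xF4 = 11110100 → 4-byte form.
Payload = 0x139CF1, which exceeds U+10FFFF, the maximum Unicode code point. (Leading bytes F5–FF, or F4 followed by ≥ 0x90, are invalid.)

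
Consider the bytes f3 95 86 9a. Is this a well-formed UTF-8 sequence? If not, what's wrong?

valid

Leading byte 0xF3 = 11110011 → 4-byte form.
Continuation bytes 0x95=10010101, 0x86=10000110, 0x9A=10011010 all match 10xxxxxx.
Decoded value 0xD519A is ≥ 0x10000 (shortest form) and not a surrogate.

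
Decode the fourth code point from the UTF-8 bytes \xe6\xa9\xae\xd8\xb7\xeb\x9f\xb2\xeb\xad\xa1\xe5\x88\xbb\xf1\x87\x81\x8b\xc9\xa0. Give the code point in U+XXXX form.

Offset 0: leading byte 0xE6 = 11100110 → 3-byte char #1 = E6 A9 AE.
Offset 3: leading byte 0xD8 = 11011000 → 2-byte char #2 = D8 B7.
Offset 5: leading byte 0xEB = 11101011 → 3-byte char #3 = EB 9F B2.
Offset 8: leading byte 0xEB = 11101011 → 3-byte char #4 = EB AD A1.
Leading byte 0xEB = 11101011 matches 1110xxxx → 3-byte sequence.
Byte 1: 0xEB = 11101011, payload 1011 (4 bits).
Byte 2: 0xAD = 10101101 (10xxxxxx ✓), payload 101101.
Byte 3: 0xA1 = 10100001 (10xxxxxx ✓), payload 100001.
Concatenate: 1011101101100001 = 0xBB61 (16 bits → U+BB61).

U+BB61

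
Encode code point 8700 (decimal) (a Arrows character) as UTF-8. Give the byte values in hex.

U+21FC = 0x21FC = 8700 decimal. In range U+0800–U+FFFF → 3-byte form: 1110xxxx 10xxxxxx 10xxxxxx.
Binary (16 bits): 0010000111111100.
Split 4+6+6: 0010 | 000111 | 111100.
Byte 1: 11100010 = 0xE2.
Byte 2: 10000111 = 0x87.
Byte 3: 10111100 = 0xBC.

E2 87 BC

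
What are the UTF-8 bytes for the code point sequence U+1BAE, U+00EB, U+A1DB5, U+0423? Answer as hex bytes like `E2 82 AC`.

U+1BAE: 3-byte form → E1 AE AE.
U+00EB: 2-byte form → C3 AB.
U+A1DB5: 4-byte form → F2 A1 B6 B5.
U+0423: 2-byte form → D0 A3.
Concatenated (11 bytes): E1 AE AE C3 AB F2 A1 B6 B5 D0 A3.

E1 AE AE C3 AB F2 A1 B6 B5 D0 A3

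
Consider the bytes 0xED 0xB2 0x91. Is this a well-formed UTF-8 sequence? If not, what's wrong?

Structurally a 3-byte sequence; payload = 0xDC91.
But 0xDC91 is in U+D800–U+DFFF, the surrogate range. Surrogates are not Unicode scalar values and are forbidden in UTF-8.

invalid (encodes a surrogate (U+D800–U+DFFF))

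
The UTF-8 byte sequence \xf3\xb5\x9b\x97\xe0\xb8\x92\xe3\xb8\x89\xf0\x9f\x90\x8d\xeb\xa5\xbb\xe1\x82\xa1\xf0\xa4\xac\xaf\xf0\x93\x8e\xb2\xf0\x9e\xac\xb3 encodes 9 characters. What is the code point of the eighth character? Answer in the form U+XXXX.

U+133B2

Offset 0: leading byte 0xF3 = 11110011 → 4-byte char #1 = F3 B5 9B 97.
Offset 4: leading byte 0xE0 = 11100000 → 3-byte char #2 = E0 B8 92.
Offset 7: leading byte 0xE3 = 11100011 → 3-byte char #3 = E3 B8 89.
Offset 10: leading byte 0xF0 = 11110000 → 4-byte char #4 = F0 9F 90 8D.
Offset 14: leading byte 0xEB = 11101011 → 3-byte char #5 = EB A5 BB.
Offset 17: leading byte 0xE1 = 11100001 → 3-byte char #6 = E1 82 A1.
Offset 20: leading byte 0xF0 = 11110000 → 4-byte char #7 = F0 A4 AC AF.
Offset 24: leading byte 0xF0 = 11110000 → 4-byte char #8 = F0 93 8E B2.
Leading byte 0xF0 = 11110000 matches 11110xxx → 4-byte sequence.
Byte 1: 0xF0 = 11110000, payload 000 (3 bits).
Byte 2: 0x93 = 10010011 (10xxxxxx ✓), payload 010011.
Byte 3: 0x8E = 10001110 (10xxxxxx ✓), payload 001110.
Byte 4: 0xB2 = 10110010 (10xxxxxx ✓), payload 110010.
Concatenate: 000010011001110110010 = 0x133B2 (21 bits → U+133B2).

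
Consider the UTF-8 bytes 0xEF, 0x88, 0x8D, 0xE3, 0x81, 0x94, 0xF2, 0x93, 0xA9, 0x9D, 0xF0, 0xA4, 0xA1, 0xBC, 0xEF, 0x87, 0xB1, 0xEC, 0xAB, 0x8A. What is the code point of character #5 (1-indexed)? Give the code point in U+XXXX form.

Offset 0: leading byte 0xEF = 11101111 → 3-byte char #1 = EF 88 8D.
Offset 3: leading byte 0xE3 = 11100011 → 3-byte char #2 = E3 81 94.
Offset 6: leading byte 0xF2 = 11110010 → 4-byte char #3 = F2 93 A9 9D.
Offset 10: leading byte 0xF0 = 11110000 → 4-byte char #4 = F0 A4 A1 BC.
Offset 14: leading byte 0xEF = 11101111 → 3-byte char #5 = EF 87 B1.
Leading byte 0xEF = 11101111 matches 1110xxxx → 3-byte sequence.
Byte 1: 0xEF = 11101111, payload 1111 (4 bits).
Byte 2: 0x87 = 10000111 (10xxxxxx ✓), payload 000111.
Byte 3: 0xB1 = 10110001 (10xxxxxx ✓), payload 110001.
Concatenate: 1111000111110001 = 0xF1F1 (16 bits → U+F1F1).

U+F1F1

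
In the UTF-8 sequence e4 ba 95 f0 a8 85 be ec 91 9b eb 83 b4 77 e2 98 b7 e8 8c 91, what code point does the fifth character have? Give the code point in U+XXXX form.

U+0077

Offset 0: leading byte 0xE4 = 11100100 → 3-byte char #1 = E4 BA 95.
Offset 3: leading byte 0xF0 = 11110000 → 4-byte char #2 = F0 A8 85 BE.
Offset 7: leading byte 0xEC = 11101100 → 3-byte char #3 = EC 91 9B.
Offset 10: leading byte 0xEB = 11101011 → 3-byte char #4 = EB 83 B4.
Offset 13: leading byte 0x77 = 01110111 → 1-byte char #5 = 77.
Leading byte 0x77 = 01110111 matches 0xxxxxxx → 1-byte sequence.
Byte 1: 0x77 = 01110111, payload 1110111 (7 bits).
Concatenate: 1110111 = 0x77 (7 bits → U+0077).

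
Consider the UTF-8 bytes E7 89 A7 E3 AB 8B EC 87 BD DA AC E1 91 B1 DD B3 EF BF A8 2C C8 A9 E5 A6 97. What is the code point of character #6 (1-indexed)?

U+0773

Offset 0: leading byte 0xE7 = 11100111 → 3-byte char #1 = E7 89 A7.
Offset 3: leading byte 0xE3 = 11100011 → 3-byte char #2 = E3 AB 8B.
Offset 6: leading byte 0xEC = 11101100 → 3-byte char #3 = EC 87 BD.
Offset 9: leading byte 0xDA = 11011010 → 2-byte char #4 = DA AC.
Offset 11: leading byte 0xE1 = 11100001 → 3-byte char #5 = E1 91 B1.
Offset 14: leading byte 0xDD = 11011101 → 2-byte char #6 = DD B3.
Leading byte 0xDD = 11011101 matches 110xxxxx → 2-byte sequence.
Byte 1: 0xDD = 11011101, payload 11101 (5 bits).
Byte 2: 0xB3 = 10110011 (10xxxxxx ✓), payload 110011.
Concatenate: 11101110011 = 0x773 (11 bits → U+0773).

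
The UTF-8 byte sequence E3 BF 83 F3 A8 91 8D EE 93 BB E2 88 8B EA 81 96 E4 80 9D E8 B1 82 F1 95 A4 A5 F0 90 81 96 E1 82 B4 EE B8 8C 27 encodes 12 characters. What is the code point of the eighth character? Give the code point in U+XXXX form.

U+55925

Offset 0: leading byte 0xE3 = 11100011 → 3-byte char #1 = E3 BF 83.
Offset 3: leading byte 0xF3 = 11110011 → 4-byte char #2 = F3 A8 91 8D.
Offset 7: leading byte 0xEE = 11101110 → 3-byte char #3 = EE 93 BB.
Offset 10: leading byte 0xE2 = 11100010 → 3-byte char #4 = E2 88 8B.
Offset 13: leading byte 0xEA = 11101010 → 3-byte char #5 = EA 81 96.
Offset 16: leading byte 0xE4 = 11100100 → 3-byte char #6 = E4 80 9D.
Offset 19: leading byte 0xE8 = 11101000 → 3-byte char #7 = E8 B1 82.
Offset 22: leading byte 0xF1 = 11110001 → 4-byte char #8 = F1 95 A4 A5.
Leading byte 0xF1 = 11110001 matches 11110xxx → 4-byte sequence.
Byte 1: 0xF1 = 11110001, payload 001 (3 bits).
Byte 2: 0x95 = 10010101 (10xxxxxx ✓), payload 010101.
Byte 3: 0xA4 = 10100100 (10xxxxxx ✓), payload 100100.
Byte 4: 0xA5 = 10100101 (10xxxxxx ✓), payload 100101.
Concatenate: 001010101100100100101 = 0x55925 (21 bits → U+55925).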